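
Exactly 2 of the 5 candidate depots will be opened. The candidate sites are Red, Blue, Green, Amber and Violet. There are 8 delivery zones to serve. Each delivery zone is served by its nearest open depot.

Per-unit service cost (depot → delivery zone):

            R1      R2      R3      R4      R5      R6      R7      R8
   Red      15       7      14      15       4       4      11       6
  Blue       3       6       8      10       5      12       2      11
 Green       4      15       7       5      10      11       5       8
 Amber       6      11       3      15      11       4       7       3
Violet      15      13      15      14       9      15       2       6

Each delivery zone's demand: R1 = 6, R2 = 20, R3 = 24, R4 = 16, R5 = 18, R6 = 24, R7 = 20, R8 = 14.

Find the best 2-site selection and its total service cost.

With exactly 2 open, each delivery zone uses its cheapest among the chosen.
{Blue, Amber}: R1→Blue 3·6=18, R2→Blue 6·20=120, R3→Amber 3·24=72, R4→Blue 10·16=160, R5→Blue 5·18=90, R6→Amber 4·24=96, R7→Blue 2·20=40, R8→Amber 3·14=42. Service cost 638.
{Red, Green}: service cost 764
{Red, Blue}: service cost 782
Among all 10 size-2 choices, {Blue, Amber} is lowest.

Choose Blue and Amber; total service cost 638.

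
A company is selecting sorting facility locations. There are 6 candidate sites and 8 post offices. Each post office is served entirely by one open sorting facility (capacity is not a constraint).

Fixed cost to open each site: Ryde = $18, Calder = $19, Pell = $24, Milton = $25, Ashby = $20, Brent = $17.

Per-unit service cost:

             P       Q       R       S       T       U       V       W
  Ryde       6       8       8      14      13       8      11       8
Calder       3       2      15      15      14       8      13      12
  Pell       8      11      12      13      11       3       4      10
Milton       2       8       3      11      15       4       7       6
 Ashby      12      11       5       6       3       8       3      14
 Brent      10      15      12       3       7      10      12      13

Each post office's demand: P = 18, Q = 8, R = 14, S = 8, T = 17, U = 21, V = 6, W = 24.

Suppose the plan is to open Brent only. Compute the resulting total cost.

Total cost: 1222

Each post office is assigned to its cheapest site among the open ones.
{Brent}: P→Brent 10·18=180, Q→Brent 15·8=120, R→Brent 12·14=168, S→Brent 3·8=24, T→Brent 7·17=119, U→Brent 10·21=210, V→Brent 12·6=72, W→Brent 13·24=312. Service 1205; fixed 17; total 1222.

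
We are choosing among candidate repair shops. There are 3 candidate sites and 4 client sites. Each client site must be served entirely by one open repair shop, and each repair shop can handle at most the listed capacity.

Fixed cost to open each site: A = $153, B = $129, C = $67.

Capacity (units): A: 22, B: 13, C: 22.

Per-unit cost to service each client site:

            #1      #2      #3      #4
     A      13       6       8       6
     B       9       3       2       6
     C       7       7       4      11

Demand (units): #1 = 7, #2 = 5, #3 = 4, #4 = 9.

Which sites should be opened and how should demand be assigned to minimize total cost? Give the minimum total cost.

Minimum total cost: 342

Open {B, C}: #1→C 7·7=49, #2→C 7·5=35, #3→B 2·4=8, #4→B 6·9=54.
Loads: B carries 13/13, C carries 12/22. Service 146; fixed 196; total 342.
Next best feasible plan costs 350.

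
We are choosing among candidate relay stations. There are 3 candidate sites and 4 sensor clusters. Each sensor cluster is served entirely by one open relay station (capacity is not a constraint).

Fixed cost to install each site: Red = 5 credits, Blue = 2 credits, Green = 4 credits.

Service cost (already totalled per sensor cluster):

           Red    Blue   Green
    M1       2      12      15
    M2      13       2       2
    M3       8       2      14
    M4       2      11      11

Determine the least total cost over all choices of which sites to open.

Minimum total cost: 15

For any fixed open set, each sensor cluster goes to its cheapest open site; total = fixed + service.
{Red, Blue}: M1→Red 2, M2→Blue 2, M3→Blue 2, M4→Red 2. Service 8; fixed 7; total 15.
{Red, Blue, Green}: M1→Red 2, M2→Blue 2, M3→Blue 2, M4→Red 2. Service 8; fixed 11; total 19.
{Red, Green}: M1→Red 2, M2→Green 2, M3→Red 8, M4→Red 2. Service 14; fixed 9; total 23.
{Blue}: M1→Blue 12, M2→Blue 2, M3→Blue 2, M4→Blue 11. Service 27; fixed 2; total 29.
No other subset beats 15.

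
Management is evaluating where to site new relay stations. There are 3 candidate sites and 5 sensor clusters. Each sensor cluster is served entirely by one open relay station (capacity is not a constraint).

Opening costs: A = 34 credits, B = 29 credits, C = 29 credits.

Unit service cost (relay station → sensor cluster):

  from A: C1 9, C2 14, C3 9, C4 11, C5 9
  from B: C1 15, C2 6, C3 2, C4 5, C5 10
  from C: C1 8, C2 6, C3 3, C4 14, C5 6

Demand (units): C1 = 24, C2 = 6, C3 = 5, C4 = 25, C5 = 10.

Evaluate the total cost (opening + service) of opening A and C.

Total cost: 641

Each sensor cluster is assigned to its cheapest site among the open ones.
{A, C}: C1→C 8·24=192, C2→C 6·6=36, C3→C 3·5=15, C4→A 11·25=275, C5→C 6·10=60. Service 578; fixed 63; total 641.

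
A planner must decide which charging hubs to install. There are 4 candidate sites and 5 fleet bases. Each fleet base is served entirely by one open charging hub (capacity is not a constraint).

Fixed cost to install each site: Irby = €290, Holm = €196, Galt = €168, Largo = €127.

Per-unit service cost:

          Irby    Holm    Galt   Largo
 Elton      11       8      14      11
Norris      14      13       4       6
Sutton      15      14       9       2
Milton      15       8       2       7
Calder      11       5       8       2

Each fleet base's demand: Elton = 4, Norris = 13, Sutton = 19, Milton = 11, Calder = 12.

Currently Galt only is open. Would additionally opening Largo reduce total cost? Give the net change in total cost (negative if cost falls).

Yes — net change −90 (cost falls by 90).

Current service cost with {Galt}: 397.
Adding Largo: each fleet base re-picks its cheapest; new service cost 180, saving 217.
Extra fixed cost: 127. Net change = 127 − 217 = -90.
(Totals: 565 → 475.)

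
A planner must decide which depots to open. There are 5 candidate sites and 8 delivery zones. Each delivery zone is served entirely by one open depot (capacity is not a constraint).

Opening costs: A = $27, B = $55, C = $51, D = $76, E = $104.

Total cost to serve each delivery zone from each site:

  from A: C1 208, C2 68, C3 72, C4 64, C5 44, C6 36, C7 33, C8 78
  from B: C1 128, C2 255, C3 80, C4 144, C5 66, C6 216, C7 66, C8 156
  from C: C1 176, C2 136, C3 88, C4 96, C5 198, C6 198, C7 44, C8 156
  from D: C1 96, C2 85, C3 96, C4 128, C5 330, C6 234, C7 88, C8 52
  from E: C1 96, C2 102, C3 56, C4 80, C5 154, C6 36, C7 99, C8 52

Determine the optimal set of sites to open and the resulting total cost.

For any fixed open set, each delivery zone goes to its cheapest open site; total = fixed + service.
{A, D}: C1→D 96, C2→A 68, C3→A 72, C4→A 64, C5→A 44, C6→A 36, C7→A 33, C8→D 52. Service 465; fixed 103; total 568.
{A, E}: C1→E 96, C2→A 68, C3→E 56, C4→A 64, C5→A 44, C6→A 36, C7→A 33, C8→E 52. Service 449; fixed 131; total 580.
{A, B}: service 523 + fixed 82 = 605
{A, B, C, D, E}: service 449 + fixed 313 = 762
No other subset beats 568.

Open A and D; minimum total cost 568.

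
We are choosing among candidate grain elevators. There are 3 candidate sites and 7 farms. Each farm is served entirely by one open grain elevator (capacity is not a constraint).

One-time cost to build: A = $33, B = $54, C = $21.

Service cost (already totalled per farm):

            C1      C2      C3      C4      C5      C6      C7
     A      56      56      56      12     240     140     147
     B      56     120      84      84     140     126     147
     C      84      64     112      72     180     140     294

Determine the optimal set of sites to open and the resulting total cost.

For any fixed open set, each farm goes to its cheapest open site; total = fixed + service.
{A, B}: C1→A 56, C2→A 56, C3→A 56, C4→A 12, C5→B 140, C6→B 126, C7→A 147. Service 593; fixed 87; total 680.
{A, B, C}: service 593 + fixed 108 = 701
{A, C}: C1→A 56, C2→A 56, C3→A 56, C4→A 12, C5→C 180, C6→A 140, C7→A 147. Service 647; fixed 54; total 701.
{C}: C1→C 84, C2→C 64, C3→C 112, C4→C 72, C5→C 180, C6→C 140, C7→C 294. Service 946; fixed 21; total 967.
(All 7 nonempty subsets were checked; A and B is lowest.)

Open A and B; minimum total cost 680.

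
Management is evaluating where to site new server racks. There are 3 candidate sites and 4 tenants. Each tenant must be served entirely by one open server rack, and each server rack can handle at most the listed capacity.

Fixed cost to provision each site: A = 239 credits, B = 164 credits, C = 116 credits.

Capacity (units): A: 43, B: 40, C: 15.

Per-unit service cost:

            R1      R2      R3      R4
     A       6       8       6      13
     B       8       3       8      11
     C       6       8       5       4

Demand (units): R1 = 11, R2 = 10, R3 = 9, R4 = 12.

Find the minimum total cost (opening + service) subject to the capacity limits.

Open {B, C}: R1→B 8·11=88, R2→B 3·10=30, R3→B 8·9=72, R4→C 4·12=48.
Loads: B carries 30/40, C carries 12/15. Service 238; fixed 280; total 518.
Next best feasible plan costs 575.

Minimum total cost: 518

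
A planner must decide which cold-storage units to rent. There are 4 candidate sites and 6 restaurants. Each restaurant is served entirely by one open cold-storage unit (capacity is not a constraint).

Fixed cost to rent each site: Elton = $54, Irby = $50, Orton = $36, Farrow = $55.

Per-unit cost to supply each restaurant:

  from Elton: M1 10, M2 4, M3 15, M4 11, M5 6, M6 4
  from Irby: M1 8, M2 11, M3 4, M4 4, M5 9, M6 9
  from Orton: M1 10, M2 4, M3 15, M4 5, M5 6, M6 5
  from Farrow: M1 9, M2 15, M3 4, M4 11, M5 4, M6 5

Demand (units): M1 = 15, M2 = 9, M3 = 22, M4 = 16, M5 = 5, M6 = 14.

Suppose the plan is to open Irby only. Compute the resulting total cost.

Each restaurant is assigned to its cheapest site among the open ones.
{Irby}: M1→Irby 8·15=120, M2→Irby 11·9=99, M3→Irby 4·22=88, M4→Irby 4·16=64, M5→Irby 9·5=45, M6→Irby 9·14=126. Service 542; fixed 50; total 592.

Total cost: 592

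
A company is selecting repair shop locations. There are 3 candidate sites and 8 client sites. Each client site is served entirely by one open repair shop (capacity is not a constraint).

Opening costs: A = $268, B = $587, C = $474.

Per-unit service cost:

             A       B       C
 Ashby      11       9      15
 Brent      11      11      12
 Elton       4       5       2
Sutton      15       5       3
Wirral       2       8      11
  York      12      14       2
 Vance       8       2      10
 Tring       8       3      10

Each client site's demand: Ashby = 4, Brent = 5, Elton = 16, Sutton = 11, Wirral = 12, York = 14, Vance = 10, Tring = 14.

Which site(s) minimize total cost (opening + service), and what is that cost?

Open A only; minimum total cost 980.

For any fixed open set, each client site goes to its cheapest open site; total = fixed + service.
{A}: Ashby→A 11·4=44, Brent→A 11·5=55, Elton→A 4·16=64, Sutton→A 15·11=165, Wirral→A 2·12=24, York→A 12·14=168, Vance→A 8·10=80, Tring→A 8·14=112. Service 712; fixed 268; total 980.
{C}: service 585 + fixed 474 = 1059
{A, C}: Ashby→A 11·4=44, Brent→A 11·5=55, Elton→C 2·16=32, Sutton→C 3·11=33, Wirral→A 2·12=24, York→C 2·14=28, Vance→A 8·10=80, Tring→A 8·14=112. Service 408; fixed 742; total 1150.
{A, B, C}: Ashby→B 9·4=36, Brent→A 11·5=55, Elton→C 2·16=32, Sutton→C 3·11=33, Wirral→A 2·12=24, York→C 2·14=28, Vance→B 2·10=20, Tring→B 3·14=42. Service 270; fixed 1329; total 1599.
(All 7 nonempty subsets were checked; A only is lowest.)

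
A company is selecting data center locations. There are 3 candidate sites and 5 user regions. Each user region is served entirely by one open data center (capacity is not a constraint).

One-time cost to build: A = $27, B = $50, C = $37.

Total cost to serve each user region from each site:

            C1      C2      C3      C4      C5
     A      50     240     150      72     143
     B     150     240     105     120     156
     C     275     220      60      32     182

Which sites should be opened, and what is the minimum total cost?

Open A and C; minimum total cost 569.

For any fixed open set, each user region goes to its cheapest open site; total = fixed + service.
{A, C}: C1→A 50, C2→C 220, C3→C 60, C4→C 32, C5→A 143. Service 505; fixed 64; total 569.
{A, B, C}: C1→A 50, C2→C 220, C3→C 60, C4→C 32, C5→A 143. Service 505; fixed 114; total 619.
{A}: service 655 + fixed 27 = 682
No other subset beats 569.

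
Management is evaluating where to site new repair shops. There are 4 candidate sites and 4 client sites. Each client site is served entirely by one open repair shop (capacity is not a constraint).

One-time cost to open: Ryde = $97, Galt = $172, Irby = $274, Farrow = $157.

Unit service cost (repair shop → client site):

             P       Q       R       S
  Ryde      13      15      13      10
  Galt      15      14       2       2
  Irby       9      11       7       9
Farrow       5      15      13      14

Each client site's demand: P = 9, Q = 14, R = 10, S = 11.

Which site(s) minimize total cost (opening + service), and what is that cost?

Open Galt only; minimum total cost 545.

For any fixed open set, each client site goes to its cheapest open site; total = fixed + service.
{Galt}: P→Galt 15·9=135, Q→Galt 14·14=196, R→Galt 2·10=20, S→Galt 2·11=22. Service 373; fixed 172; total 545.
{Galt, Farrow}: service 283 + fixed 329 = 612
{Ryde, Galt}: P→Ryde 13·9=117, Q→Galt 14·14=196, R→Galt 2·10=20, S→Galt 2·11=22. Service 355; fixed 269; total 624.
{Ryde, Galt, Irby, Farrow}: service 241 + fixed 700 = 941
No other subset beats 545.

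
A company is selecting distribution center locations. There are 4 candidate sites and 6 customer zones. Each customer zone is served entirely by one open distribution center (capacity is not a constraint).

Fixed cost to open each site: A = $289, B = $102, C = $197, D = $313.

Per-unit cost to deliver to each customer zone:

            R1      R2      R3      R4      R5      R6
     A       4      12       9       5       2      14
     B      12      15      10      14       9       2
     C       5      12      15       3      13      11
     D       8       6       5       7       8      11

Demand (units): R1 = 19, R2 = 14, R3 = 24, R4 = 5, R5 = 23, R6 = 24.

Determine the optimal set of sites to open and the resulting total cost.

For any fixed open set, each customer zone goes to its cheapest open site; total = fixed + service.
{A, B}: R1→A 4·19=76, R2→A 12·14=168, R3→A 9·24=216, R4→A 5·5=25, R5→A 2·23=46, R6→B 2·24=48. Service 579; fixed 391; total 970.
{B, D}: service 623 + fixed 415 = 1038
{B, C}: R1→C 5·19=95, R2→C 12·14=168, R3→B 10·24=240, R4→C 3·5=15, R5→B 9·23=207, R6→B 2·24=48. Service 773; fixed 299; total 1072.
{A, B, C, D}: service 389 + fixed 901 = 1290
No other subset beats 970.

Open A and B; minimum total cost 970.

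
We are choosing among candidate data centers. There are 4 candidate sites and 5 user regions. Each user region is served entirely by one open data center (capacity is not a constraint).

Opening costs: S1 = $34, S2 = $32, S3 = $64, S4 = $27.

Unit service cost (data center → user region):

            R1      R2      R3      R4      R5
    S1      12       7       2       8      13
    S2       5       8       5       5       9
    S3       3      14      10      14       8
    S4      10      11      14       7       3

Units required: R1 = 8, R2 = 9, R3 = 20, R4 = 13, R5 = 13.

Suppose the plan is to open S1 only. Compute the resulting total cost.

Total cost: 506

Each user region is assigned to its cheapest site among the open ones.
{S1}: R1→S1 12·8=96, R2→S1 7·9=63, R3→S1 2·20=40, R4→S1 8·13=104, R5→S1 13·13=169. Service 472; fixed 34; total 506.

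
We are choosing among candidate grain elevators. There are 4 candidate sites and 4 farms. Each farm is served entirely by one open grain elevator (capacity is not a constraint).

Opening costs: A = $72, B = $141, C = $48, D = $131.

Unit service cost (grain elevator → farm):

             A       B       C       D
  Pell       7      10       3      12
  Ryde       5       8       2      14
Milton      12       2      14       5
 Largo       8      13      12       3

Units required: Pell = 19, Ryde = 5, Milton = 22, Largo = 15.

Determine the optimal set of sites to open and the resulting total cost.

Open C and D; minimum total cost 401.

For any fixed open set, each farm goes to its cheapest open site; total = fixed + service.
{C, D}: Pell→C 3·19=57, Ryde→C 2·5=10, Milton→D 5·22=110, Largo→D 3·15=45. Service 222; fixed 179; total 401.
{A, C, D}: Pell→C 3·19=57, Ryde→C 2·5=10, Milton→D 5·22=110, Largo→D 3·15=45. Service 222; fixed 251; total 473.
{B, C, D}: service 156 + fixed 320 = 476
{A, B, C, D}: service 156 + fixed 392 = 548
No other subset beats 401.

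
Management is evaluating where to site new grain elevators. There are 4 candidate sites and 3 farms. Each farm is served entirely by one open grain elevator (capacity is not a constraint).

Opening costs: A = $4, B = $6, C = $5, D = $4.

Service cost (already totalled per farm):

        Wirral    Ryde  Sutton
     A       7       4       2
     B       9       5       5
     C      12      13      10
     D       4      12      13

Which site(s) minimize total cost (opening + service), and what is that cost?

For any fixed open set, each farm goes to its cheapest open site; total = fixed + service.
{A}: Wirral→A 7, Ryde→A 4, Sutton→A 2. Service 13; fixed 4; total 17.
{A, D}: service 10 + fixed 8 = 18
{A, C}: service 13 + fixed 9 = 22
{A, B, C, D}: service 10 + fixed 19 = 29
No other subset beats 17.

Open A only; minimum total cost 17.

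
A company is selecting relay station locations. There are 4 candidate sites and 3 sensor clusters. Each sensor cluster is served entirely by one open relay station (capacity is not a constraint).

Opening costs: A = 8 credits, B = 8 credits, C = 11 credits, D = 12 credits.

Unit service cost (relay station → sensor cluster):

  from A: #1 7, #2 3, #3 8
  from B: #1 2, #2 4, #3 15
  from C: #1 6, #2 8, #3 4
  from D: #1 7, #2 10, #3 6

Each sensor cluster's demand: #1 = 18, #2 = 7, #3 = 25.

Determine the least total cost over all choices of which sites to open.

Minimum total cost: 183

For any fixed open set, each sensor cluster goes to its cheapest open site; total = fixed + service.
{B, C}: #1→B 2·18=36, #2→B 4·7=28, #3→C 4·25=100. Service 164; fixed 19; total 183.
{A, B, C}: #1→B 2·18=36, #2→A 3·7=21, #3→C 4·25=100. Service 157; fixed 27; total 184.
{B, C, D}: #1→B 2·18=36, #2→B 4·7=28, #3→C 4·25=100. Service 164; fixed 31; total 195.
{A, B, C, D}: #1→B 2·18=36, #2→A 3·7=21, #3→C 4·25=100. Service 157; fixed 39; total 196.
No other subset beats 183.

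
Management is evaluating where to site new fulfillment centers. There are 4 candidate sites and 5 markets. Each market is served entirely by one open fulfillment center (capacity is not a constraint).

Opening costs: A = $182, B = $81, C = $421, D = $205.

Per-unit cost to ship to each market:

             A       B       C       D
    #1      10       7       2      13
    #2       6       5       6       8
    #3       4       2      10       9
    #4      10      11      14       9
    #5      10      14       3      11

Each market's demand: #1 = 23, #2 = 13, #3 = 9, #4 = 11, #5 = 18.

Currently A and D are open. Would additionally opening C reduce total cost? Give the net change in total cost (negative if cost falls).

Current service cost with {A, D}: 623.
Adding C: each market re-picks its cheapest; new service cost 313, saving 310.
Extra fixed cost: 421. Net change = 421 − 310 = 111.
(Totals: 1010 → 1121.)

No — net change +111 (cost rises by 111).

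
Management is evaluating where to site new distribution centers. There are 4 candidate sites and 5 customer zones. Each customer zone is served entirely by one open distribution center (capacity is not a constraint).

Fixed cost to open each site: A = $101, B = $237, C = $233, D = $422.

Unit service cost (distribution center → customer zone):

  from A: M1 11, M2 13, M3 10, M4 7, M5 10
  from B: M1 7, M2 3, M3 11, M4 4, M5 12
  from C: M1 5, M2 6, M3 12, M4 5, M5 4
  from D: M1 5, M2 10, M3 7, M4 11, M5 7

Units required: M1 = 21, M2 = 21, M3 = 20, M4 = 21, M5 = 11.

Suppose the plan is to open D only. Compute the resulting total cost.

Total cost: 1185

Each customer zone is assigned to its cheapest site among the open ones.
{D}: M1→D 5·21=105, M2→D 10·21=210, M3→D 7·20=140, M4→D 11·21=231, M5→D 7·11=77. Service 763; fixed 422; total 1185.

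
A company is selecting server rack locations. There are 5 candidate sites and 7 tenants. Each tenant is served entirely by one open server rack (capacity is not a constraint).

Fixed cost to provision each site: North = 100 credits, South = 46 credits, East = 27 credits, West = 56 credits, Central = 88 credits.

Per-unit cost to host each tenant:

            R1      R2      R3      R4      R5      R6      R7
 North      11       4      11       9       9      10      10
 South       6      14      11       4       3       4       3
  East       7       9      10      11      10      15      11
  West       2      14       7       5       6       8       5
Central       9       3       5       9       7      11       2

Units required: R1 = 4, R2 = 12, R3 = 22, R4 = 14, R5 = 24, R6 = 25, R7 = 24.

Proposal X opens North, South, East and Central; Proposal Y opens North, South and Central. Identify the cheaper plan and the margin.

Proposal Y is cheaper by 27.

Proposal X: {North, South, East, Central}: R1→South 6·4=24, R2→Central 3·12=36, R3→Central 5·22=110, R4→South 4·14=56, R5→South 3·24=72, R6→South 4·25=100, R7→Central 2·24=48. Service 446; fixed 261; total 707.
Proposal Y: {North, South, Central}: R1→South 6·4=24, R2→Central 3·12=36, R3→Central 5·22=110, R4→South 4·14=56, R5→South 3·24=72, R6→South 4·25=100, R7→Central 2·24=48. Service 446; fixed 234; total 680.
Difference: |707 − 680| = 27.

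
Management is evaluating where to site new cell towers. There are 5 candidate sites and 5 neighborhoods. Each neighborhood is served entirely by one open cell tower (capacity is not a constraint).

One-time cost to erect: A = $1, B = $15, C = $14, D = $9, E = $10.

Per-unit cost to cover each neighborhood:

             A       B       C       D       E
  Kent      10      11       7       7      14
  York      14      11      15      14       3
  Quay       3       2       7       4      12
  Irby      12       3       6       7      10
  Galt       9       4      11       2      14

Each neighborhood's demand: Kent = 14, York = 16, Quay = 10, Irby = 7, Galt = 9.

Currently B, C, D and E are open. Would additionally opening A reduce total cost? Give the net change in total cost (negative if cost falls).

Current service cost with {B, C, D, E}: 205.
Adding A: each neighborhood re-picks its cheapest; new service cost 205, saving 0.
Extra fixed cost: 1. Net change = 1 − 0 = 1.
(Totals: 253 → 254.)

No — net change +1 (cost rises by 1).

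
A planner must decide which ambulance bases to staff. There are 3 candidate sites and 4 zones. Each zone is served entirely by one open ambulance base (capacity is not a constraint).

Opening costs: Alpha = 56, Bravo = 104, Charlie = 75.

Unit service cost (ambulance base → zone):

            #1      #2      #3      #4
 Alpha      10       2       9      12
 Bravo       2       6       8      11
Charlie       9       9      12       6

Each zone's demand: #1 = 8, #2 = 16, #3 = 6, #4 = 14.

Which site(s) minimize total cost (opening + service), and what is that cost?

Open Alpha and Charlie; minimum total cost 373.

For any fixed open set, each zone goes to its cheapest open site; total = fixed + service.
{Alpha, Charlie}: #1→Charlie 9·8=72, #2→Alpha 2·16=32, #3→Alpha 9·6=54, #4→Charlie 6·14=84. Service 242; fixed 131; total 373.
{Alpha}: service 334 + fixed 56 = 390
{Alpha, Bravo}: #1→Bravo 2·8=16, #2→Alpha 2·16=32, #3→Bravo 8·6=48, #4→Bravo 11·14=154. Service 250; fixed 160; total 410.
{Alpha, Bravo, Charlie}: #1→Bravo 2·8=16, #2→Alpha 2·16=32, #3→Bravo 8·6=48, #4→Charlie 6·14=84. Service 180; fixed 235; total 415.
(All 7 nonempty subsets were checked; Alpha and Charlie is lowest.)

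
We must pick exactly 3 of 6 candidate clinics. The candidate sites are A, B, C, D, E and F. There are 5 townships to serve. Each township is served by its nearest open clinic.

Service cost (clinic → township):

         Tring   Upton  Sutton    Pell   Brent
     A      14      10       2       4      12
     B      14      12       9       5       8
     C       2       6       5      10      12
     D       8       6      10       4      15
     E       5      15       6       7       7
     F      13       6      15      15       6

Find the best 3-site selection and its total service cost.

Choose A, C and F; total service cost 20.

With exactly 3 open, each township uses its cheapest among the chosen.
{A, C, F}: Tring→C 2, Upton→C 6, Sutton→A 2, Pell→A 4, Brent→F 6. Service cost 20.
{A, C, E}: service cost 21
{A, B, C}: service cost 22
Among all 20 size-3 choices, {A, C, F} is lowest.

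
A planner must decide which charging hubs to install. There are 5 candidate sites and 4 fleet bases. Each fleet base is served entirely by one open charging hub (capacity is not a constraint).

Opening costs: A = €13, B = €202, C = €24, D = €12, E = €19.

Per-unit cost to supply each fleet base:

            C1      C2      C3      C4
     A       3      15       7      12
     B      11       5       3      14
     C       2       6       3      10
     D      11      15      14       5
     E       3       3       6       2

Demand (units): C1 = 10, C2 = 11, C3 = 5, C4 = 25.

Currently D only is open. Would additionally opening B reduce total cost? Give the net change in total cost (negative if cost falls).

No — net change +37 (cost rises by 37).

Current service cost with {D}: 470.
Adding B: each fleet base re-picks its cheapest; new service cost 305, saving 165.
Extra fixed cost: 202. Net change = 202 − 165 = 37.
(Totals: 482 → 519.)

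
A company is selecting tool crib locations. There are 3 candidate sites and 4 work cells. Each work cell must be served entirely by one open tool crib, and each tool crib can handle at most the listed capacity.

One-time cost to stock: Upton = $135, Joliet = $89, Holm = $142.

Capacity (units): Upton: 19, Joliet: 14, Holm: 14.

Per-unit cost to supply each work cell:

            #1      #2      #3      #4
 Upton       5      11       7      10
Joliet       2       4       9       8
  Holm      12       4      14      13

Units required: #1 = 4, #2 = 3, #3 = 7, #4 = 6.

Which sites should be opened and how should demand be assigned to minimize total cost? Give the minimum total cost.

Minimum total cost: 341

Open {Upton, Joliet}: #1→Joliet 2·4=8, #2→Joliet 4·3=12, #3→Upton 7·7=49, #4→Joliet 8·6=48.
Loads: Upton carries 7/19, Joliet carries 13/14. Service 117; fixed 224; total 341.
Next best feasible plan costs 353.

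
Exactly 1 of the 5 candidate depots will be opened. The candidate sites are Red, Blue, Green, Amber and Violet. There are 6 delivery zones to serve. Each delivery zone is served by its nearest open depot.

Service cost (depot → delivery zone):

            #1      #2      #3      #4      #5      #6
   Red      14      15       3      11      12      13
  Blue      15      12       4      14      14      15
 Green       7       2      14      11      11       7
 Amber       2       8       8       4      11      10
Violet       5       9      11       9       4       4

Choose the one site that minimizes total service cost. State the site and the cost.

Choose Violet only; total service cost 42.

With exactly 1 open, each delivery zone uses its cheapest among the chosen.
{Violet}: #1→Violet 5, #2→Violet 9, #3→Violet 11, #4→Violet 9, #5→Violet 4, #6→Violet 4. Service cost 42.
{Amber}: service cost 43
{Green}: service cost 52
Among all 5 size-1 choices, {Violet} is lowest.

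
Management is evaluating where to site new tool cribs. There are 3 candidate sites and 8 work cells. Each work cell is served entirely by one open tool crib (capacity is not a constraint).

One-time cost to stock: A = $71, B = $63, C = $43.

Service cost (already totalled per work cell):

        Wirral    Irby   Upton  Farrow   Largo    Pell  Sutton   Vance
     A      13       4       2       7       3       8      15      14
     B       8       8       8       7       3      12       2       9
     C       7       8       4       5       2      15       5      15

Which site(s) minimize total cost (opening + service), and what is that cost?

For any fixed open set, each work cell goes to its cheapest open site; total = fixed + service.
{C}: Wirral→C 7, Irby→C 8, Upton→C 4, Farrow→C 5, Largo→C 2, Pell→C 15, Sutton→C 5, Vance→C 15. Service 61; fixed 43; total 104.
{B}: service 57 + fixed 63 = 120
{A}: Wirral→A 13, Irby→A 4, Upton→A 2, Farrow→A 7, Largo→A 3, Pell→A 8, Sutton→A 15, Vance→A 14. Service 66; fixed 71; total 137.
{A, B, C}: Wirral→C 7, Irby→A 4, Upton→A 2, Farrow→C 5, Largo→C 2, Pell→A 8, Sutton→B 2, Vance→B 9. Service 39; fixed 177; total 216.
No other subset beats 104.

Open C only; minimum total cost 104.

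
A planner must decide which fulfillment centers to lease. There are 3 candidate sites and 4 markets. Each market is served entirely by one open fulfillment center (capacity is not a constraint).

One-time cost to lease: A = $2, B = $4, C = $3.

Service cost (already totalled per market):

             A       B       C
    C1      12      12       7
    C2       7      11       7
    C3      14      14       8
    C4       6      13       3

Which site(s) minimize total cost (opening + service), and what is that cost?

Open C only; minimum total cost 28.

For any fixed open set, each market goes to its cheapest open site; total = fixed + service.
{C}: C1→C 7, C2→C 7, C3→C 8, C4→C 3. Service 25; fixed 3; total 28.
{A, C}: service 25 + fixed 5 = 30
{B, C}: C1→C 7, C2→C 7, C3→C 8, C4→C 3. Service 25; fixed 7; total 32.
{A, B, C}: C1→C 7, C2→A 7, C3→C 8, C4→C 3. Service 25; fixed 9; total 34.
No other subset beats 28.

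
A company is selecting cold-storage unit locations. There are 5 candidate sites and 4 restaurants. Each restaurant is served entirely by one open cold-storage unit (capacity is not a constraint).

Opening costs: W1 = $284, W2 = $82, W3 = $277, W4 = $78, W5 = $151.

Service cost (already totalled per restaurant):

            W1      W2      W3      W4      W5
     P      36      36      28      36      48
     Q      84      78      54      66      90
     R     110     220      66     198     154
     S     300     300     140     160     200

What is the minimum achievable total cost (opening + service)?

Minimum total cost: 538

For any fixed open set, each restaurant goes to its cheapest open site; total = fixed + service.
{W4}: P→W4 36, Q→W4 66, R→W4 198, S→W4 160. Service 460; fixed 78; total 538.
{W3}: P→W3 28, Q→W3 54, R→W3 66, S→W3 140. Service 288; fixed 277; total 565.
{W2, W4}: service 460 + fixed 160 = 620
{W1, W2, W3, W4, W5}: service 288 + fixed 872 = 1160
No other subset beats 538.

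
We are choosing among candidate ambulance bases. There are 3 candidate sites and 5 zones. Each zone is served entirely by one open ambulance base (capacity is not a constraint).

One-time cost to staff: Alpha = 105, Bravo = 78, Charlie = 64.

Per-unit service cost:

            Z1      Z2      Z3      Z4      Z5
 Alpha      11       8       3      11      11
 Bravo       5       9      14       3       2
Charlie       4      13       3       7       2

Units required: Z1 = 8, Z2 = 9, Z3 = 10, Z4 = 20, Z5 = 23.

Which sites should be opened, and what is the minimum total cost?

Open Bravo and Charlie; minimum total cost 391.

For any fixed open set, each zone goes to its cheapest open site; total = fixed + service.
{Bravo, Charlie}: Z1→Charlie 4·8=32, Z2→Bravo 9·9=81, Z3→Charlie 3·10=30, Z4→Bravo 3·20=60, Z5→Bravo 2·23=46. Service 249; fixed 142; total 391.
{Charlie}: Z1→Charlie 4·8=32, Z2→Charlie 13·9=117, Z3→Charlie 3·10=30, Z4→Charlie 7·20=140, Z5→Charlie 2·23=46. Service 365; fixed 64; total 429.
{Alpha, Bravo}: Z1→Bravo 5·8=40, Z2→Alpha 8·9=72, Z3→Alpha 3·10=30, Z4→Bravo 3·20=60, Z5→Bravo 2·23=46. Service 248; fixed 183; total 431.
{Alpha, Bravo, Charlie}: Z1→Charlie 4·8=32, Z2→Alpha 8·9=72, Z3→Alpha 3·10=30, Z4→Bravo 3·20=60, Z5→Bravo 2·23=46. Service 240; fixed 247; total 487.
No other subset beats 391.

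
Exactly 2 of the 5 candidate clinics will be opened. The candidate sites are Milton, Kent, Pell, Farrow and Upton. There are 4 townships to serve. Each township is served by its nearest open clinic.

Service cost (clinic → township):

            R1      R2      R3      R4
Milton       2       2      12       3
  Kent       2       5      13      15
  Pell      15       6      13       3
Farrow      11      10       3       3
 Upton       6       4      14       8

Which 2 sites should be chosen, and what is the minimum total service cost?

With exactly 2 open, each township uses its cheapest among the chosen.
{Milton, Farrow}: R1→Milton 2, R2→Milton 2, R3→Farrow 3, R4→Milton 3. Service cost 10.
{Kent, Farrow}: service cost 13
{Farrow, Upton}: service cost 16
Among all 10 size-2 choices, {Milton, Farrow} is lowest.

Choose Milton and Farrow; total service cost 10.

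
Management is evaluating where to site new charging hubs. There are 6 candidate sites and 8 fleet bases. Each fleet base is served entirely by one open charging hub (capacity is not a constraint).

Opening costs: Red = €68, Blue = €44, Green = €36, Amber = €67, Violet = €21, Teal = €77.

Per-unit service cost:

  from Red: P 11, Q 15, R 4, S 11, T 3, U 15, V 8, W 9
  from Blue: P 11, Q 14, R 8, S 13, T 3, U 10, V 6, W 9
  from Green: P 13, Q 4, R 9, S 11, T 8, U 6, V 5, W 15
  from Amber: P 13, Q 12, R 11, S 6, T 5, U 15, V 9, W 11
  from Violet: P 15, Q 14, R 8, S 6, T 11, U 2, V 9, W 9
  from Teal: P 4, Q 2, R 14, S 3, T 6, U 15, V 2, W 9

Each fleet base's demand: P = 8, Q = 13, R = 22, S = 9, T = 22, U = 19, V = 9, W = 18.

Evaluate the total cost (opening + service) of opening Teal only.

Each fleet base is assigned to its cheapest site among the open ones.
{Teal}: P→Teal 4·8=32, Q→Teal 2·13=26, R→Teal 14·22=308, S→Teal 3·9=27, T→Teal 6·22=132, U→Teal 15·19=285, V→Teal 2·9=18, W→Teal 9·18=162. Service 990; fixed 77; total 1067.

Total cost: 1067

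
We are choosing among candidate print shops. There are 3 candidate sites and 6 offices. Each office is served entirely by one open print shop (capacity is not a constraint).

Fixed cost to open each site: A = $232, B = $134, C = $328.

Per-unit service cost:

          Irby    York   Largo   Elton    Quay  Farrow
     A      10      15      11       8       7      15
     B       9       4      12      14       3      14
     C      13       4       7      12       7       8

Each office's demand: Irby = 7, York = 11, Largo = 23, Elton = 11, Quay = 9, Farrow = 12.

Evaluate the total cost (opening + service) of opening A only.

Each office is assigned to its cheapest site among the open ones.
{A}: Irby→A 10·7=70, York→A 15·11=165, Largo→A 11·23=253, Elton→A 8·11=88, Quay→A 7·9=63, Farrow→A 15·12=180. Service 819; fixed 232; total 1051.

Total cost: 1051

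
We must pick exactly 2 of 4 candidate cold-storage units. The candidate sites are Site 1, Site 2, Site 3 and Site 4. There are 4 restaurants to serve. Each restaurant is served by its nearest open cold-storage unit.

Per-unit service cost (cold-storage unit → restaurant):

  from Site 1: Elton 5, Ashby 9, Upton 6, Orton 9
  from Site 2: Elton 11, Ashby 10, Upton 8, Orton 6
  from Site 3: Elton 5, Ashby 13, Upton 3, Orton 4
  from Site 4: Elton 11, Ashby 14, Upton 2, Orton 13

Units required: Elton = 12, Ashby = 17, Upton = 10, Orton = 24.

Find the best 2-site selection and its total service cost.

With exactly 2 open, each restaurant uses its cheapest among the chosen.
{Site 1, Site 3}: Elton→Site 1 5·12=60, Ashby→Site 1 9·17=153, Upton→Site 3 3·10=30, Orton→Site 3 4·24=96. Service cost 339.
{Site 2, Site 3}: service cost 356
{Site 3, Site 4}: service cost 397
Among all 6 size-2 choices, {Site 1, Site 3} is lowest.

Choose Site 1 and Site 3; total service cost 339.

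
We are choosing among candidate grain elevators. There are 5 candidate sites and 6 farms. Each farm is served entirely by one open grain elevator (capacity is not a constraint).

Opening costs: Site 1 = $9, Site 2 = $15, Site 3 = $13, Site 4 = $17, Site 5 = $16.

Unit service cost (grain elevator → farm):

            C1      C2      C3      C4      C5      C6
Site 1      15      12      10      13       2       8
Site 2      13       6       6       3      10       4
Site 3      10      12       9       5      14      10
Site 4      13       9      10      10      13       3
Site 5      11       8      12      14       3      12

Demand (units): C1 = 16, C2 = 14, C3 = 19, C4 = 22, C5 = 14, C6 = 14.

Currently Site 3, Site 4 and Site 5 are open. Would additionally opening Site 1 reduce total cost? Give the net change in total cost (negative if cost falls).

Yes — net change −5 (cost falls by 5).

Current service cost with {Site 3, Site 4, Site 5}: 637.
Adding Site 1: each farm re-picks its cheapest; new service cost 623, saving 14.
Extra fixed cost: 9. Net change = 9 − 14 = -5.
(Totals: 683 → 678.)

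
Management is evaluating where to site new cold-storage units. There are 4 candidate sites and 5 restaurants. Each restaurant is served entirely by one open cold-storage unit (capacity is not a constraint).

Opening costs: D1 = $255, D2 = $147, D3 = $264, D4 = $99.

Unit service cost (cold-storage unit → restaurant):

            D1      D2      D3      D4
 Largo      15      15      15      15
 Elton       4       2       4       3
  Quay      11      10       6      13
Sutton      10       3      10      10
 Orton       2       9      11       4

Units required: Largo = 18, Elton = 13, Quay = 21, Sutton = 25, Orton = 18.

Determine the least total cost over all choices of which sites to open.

Minimum total cost: 890

For any fixed open set, each restaurant goes to its cheapest open site; total = fixed + service.
{D2}: Largo→D2 15·18=270, Elton→D2 2·13=26, Quay→D2 10·21=210, Sutton→D2 3·25=75, Orton→D2 9·18=162. Service 743; fixed 147; total 890.
{D2, D4}: Largo→D2 15·18=270, Elton→D2 2·13=26, Quay→D2 10·21=210, Sutton→D2 3·25=75, Orton→D4 4·18=72. Service 653; fixed 246; total 899.
{D4}: service 904 + fixed 99 = 1003
{D1, D2, D3, D4}: Largo→D1 15·18=270, Elton→D2 2·13=26, Quay→D3 6·21=126, Sutton→D2 3·25=75, Orton→D1 2·18=36. Service 533; fixed 765; total 1298.
(All 15 nonempty subsets were checked; D2 only is lowest.)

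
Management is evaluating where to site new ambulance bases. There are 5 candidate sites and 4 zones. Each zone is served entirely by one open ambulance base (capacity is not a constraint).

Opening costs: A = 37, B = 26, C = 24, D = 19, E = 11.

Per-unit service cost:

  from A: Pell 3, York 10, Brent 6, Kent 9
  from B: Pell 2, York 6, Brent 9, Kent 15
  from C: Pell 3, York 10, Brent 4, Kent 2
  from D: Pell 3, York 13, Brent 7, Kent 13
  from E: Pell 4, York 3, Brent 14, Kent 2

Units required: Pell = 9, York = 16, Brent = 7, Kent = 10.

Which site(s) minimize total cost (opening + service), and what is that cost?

For any fixed open set, each zone goes to its cheapest open site; total = fixed + service.
{C, E}: Pell→C 3·9=27, York→E 3·16=48, Brent→C 4·7=28, Kent→C 2·10=20. Service 123; fixed 35; total 158.
{D, E}: Pell→D 3·9=27, York→E 3·16=48, Brent→D 7·7=49, Kent→E 2·10=20. Service 144; fixed 30; total 174.
{B, C, E}: service 114 + fixed 61 = 175
{A, B, C, D, E}: service 114 + fixed 117 = 231
No other subset beats 158.

Open C and E; minimum total cost 158.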